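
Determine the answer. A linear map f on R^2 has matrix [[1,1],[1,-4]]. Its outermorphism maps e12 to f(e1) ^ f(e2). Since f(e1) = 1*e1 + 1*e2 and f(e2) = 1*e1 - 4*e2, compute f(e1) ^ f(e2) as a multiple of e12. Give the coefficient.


The outermorphism of a linear map f sends e1^e2 to f(e1)^f(e2).
f(e1) = 1*e1 + 1*e2
f(e2) = 1*e1 - 4*e2
f(e1) ^ f(e2) = (1*e1 + 1*e2) ^ (1*e1 - 4*e2)
= 1*(-4)*e12 + 1*1*e21
= (-4 - 1)*e12
= -5*e12
Coefficient = -5


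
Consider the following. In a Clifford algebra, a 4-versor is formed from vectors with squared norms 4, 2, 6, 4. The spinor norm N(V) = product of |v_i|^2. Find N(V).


Spinor norm N(V) = |v1|^2 * |v2|^2 * ... * |v4|^2
= 4 * 2 * 6 * 4
Running product: 4, 8, 48, 192
N(V) = 192


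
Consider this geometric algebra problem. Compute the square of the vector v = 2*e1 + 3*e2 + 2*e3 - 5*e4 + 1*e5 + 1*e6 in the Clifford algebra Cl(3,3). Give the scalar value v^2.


v^2 = sum of c_i^2 * e_i^2
Positive signature terms (e_i^2 = +1): 2^2 + 3^2 + 2^2 = 17
Negative signature terms (e_j^2 = -1): (-5)^2 + 1^2 + 1^2 = 27
v^2 = 17 - 27 = -10


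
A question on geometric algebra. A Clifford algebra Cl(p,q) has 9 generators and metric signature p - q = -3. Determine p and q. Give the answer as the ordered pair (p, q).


We need p + q = 9 and p - q = -3.
Adding: 2p = 9 + (-3) = 6, so p = 3.
Then q = 9 - 3 = 6.
(p, q) = (3, 6)


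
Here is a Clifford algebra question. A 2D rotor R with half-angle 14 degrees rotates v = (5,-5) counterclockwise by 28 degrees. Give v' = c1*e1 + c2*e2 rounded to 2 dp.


Rotor R = cos(14deg) - sin(14deg)*e12
Rotation angle theta = 2 * 14 = 28 degrees
v' = R*v*~R rotates v by theta.
cos(28deg) = 0.8829, sin(28deg) = 0.4695
v'_1 = 5*cos(28deg) - (-5)*sin(28deg)
= 5*0.8829 - (-5)*0.4695
= 6.76
v'_2 = 5*sin(28deg) + (-5)*cos(28deg)
= 5*0.4695 + (-5)*0.8829
= -2.07
v' = 6.76*e1 - 2.07*e2


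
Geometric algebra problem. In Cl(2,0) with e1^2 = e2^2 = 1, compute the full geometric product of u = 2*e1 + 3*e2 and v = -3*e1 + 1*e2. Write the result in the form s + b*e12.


Expand: (2*e1 + 3*e2)(-3*e1 + 1*e2)
= 2*(-3)*e1e1 + 2*1*e1e2 + 3*(-3)*e2e1 + 3*1*e2e2
Using e1^2 = e2^2 = 1, e2e1 = -e1e2:
Scalar part s = 2*(-3) + 3*1 = -6 + 3 = -3
Bivector part b = 2*1 - 3*(-3) = 2 - (-9) = 11
uv = -3 + 11*e12


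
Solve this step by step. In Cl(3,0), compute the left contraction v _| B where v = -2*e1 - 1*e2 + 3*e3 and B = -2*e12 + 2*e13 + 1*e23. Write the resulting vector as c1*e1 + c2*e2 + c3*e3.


Left contraction v _| B = <vB>_1 (grade-1 part of the geometric product vB).
Using e1_|e12 = e2, e2_|e12 = -e1, e1_|e13 = e3, e3_|e13 = -e1, e2_|e23 = e3, e3_|e23 = -e2:
e1 coeff: -v2*b12 - v3*b13 = -(-1)*(-2) - (3)*(2) = -8
e2 coeff: v1*b12 - v3*b23 = (-2)*(-2) - (3)*(1) = 1
e3 coeff: v1*b13 + v2*b23 = (-2)*(2) + (-1)*(1) = -5
v _| B = -8*e1 + 1*e2 - 5*e3


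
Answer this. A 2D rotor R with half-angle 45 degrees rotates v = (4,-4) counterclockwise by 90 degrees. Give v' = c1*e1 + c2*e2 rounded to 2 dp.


Rotor R = cos(45deg) - sin(45deg)*e12
Rotation angle theta = 2 * 45 = 90 degrees
v' = R*v*~R rotates v by theta.
cos(90deg) = 0.0000, sin(90deg) = 1.0000
v'_1 = 4*cos(90deg) - (-4)*sin(90deg)
= 4*0.0000 - (-4)*1.0000
= 4.00
v'_2 = 4*sin(90deg) + (-4)*cos(90deg)
= 4*1.0000 + (-4)*0.0000
= 4.00
v' = 4.00*e1 + 4.00*e2


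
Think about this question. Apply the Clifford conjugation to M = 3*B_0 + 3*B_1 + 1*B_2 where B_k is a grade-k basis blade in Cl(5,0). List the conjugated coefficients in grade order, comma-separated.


Clifford conjugate sign for grade k: (-1)^(k(k+1)/2)
Grade 0: (-1)^(0*1/2) = (-1)^0 = 1, coeff 3 -> 3
Grade 1: (-1)^(1*2/2) = (-1)^1 = -1, coeff 3 -> -3
Grade 2: (-1)^(2*3/2) = (-1)^3 = -1, coeff 1 -> -1
Conjugated coefficients: 3, -3, -1


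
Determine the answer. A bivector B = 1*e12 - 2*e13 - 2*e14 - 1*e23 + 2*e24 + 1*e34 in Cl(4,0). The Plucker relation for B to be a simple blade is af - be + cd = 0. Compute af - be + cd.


Plucker relation: af - be + cd
a*f = 1*1 = 1
b*e = (-2)*2 = -4
c*d = (-2)*(-1) = 2
af - be + cd = 1 - (-4) + 2
= 7


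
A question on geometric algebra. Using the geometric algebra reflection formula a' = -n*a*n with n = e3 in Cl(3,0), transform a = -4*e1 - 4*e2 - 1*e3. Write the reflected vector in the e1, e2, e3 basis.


Reflection formula: a' = -n*a*n, with n = e3 (unit vector, n^2 = 1).
For reflection through hyperplane perp to e3:
The component along e3 flips sign, others stay.
a = (-4, -4, -1)
a' = (-4, -4, 1)
a' = -4*e1 - 4*e2 + 1*e3


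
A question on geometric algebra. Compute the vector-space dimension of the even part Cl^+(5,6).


Even subalgebra dimension = 2^(n-1)
n = 5 + 6 = 11
2^(11 - 1) = 2^10 = 1024
Verification: sum of C(11,k) for even k = 1 + 55 + 330 + 462 + 165 + 11 = 1024
Result = 1024


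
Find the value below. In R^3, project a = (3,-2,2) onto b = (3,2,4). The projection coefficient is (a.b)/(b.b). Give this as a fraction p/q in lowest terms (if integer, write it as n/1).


Projection coefficient = (a . b) / (b . b)
a . b = 3*3 + (-2)*2 + 2*4
= 9 + (-4) + 8 = 13
b . b = 3^2 + 2^2 + 4^2
= 9 + 4 + 16 = 29
Coefficient = 13/29
In lowest terms: 13/29


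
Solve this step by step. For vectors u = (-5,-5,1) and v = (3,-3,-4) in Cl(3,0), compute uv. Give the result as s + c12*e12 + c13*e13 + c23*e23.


In Cl(3,0): e_i^2 = 1, e_ie_j = -e_je_i for i != j.
Scalar part = u . v = (-5)*3 + (-5)*(-3) + 1*(-4)
= -15 + 15 + (-4) = -4
e12 coeff = (-5)*(-3) - (-5)*3 = 15 - (-15) = 30
e13 coeff = (-5)*(-4) - 1*3 = 20 - 3 = 17
e23 coeff = (-5)*(-4) - 1*(-3) = 20 - (-3) = 23
uv = -4 + 30*e12 + 17*e13 + 23*e23


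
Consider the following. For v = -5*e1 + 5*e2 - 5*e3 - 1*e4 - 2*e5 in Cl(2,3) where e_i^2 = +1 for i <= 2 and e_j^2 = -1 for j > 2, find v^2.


v^2 = sum of c_i^2 * e_i^2
Positive signature terms (e_i^2 = +1): (-5)^2 + 5^2 = 50
Negative signature terms (e_j^2 = -1): (-5)^2 + (-1)^2 + (-2)^2 = 30
v^2 = 50 - 30 = 20


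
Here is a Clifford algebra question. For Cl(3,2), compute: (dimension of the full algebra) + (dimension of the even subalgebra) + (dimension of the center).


n = 3 + 2 = 5
Total dim = 2^5 = 32
Even subalgebra dim = 2^4 = 16
n is odd, so center dim = 2
Sum = 32 + 16 + 2 = 50


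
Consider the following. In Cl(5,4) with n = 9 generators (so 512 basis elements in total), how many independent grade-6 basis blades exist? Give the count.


Number of grade-k basis blades in Cl(p,q) with n = p + q is C(n, k).
n = 5 + 4 = 9
C(9, 6) = 9! / (6! * 3!)
= 362880 / (720 * 6)
= 84


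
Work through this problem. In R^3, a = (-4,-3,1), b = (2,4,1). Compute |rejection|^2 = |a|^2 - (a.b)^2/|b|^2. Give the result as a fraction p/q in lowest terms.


|a|^2 = (-4)^2 + (-3)^2 + 1^2 = 26
|b|^2 = 2^2 + 4^2 + 1^2 = 21
a . b = (-4)*2 + (-3)*4 + 1*1 = -19
(a.b)^2 = (-19)^2 = 361
|rej|^2 = 26 - 361/21
= (546 - 361)/21
= 185/21
In lowest terms: 185/21


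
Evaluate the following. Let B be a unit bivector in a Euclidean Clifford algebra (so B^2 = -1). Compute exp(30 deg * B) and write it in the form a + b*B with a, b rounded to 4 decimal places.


For a unit bivector B with B^2 = -1, the exponential series gives
e^(theta*B) = cos(theta) + sin(theta)*B (the GA analogue of Euler's formula).
theta = 30 degrees = 0.523599 rad
cos(30 deg) = 0.8660
sin(30 deg) = 0.5000
exp(theta*B) = 0.8660 + 0.5000*B


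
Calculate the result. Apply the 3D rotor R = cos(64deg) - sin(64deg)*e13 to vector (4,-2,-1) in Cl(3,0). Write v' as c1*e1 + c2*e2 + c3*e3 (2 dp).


Rotor R = cos(64deg) - sin(64deg)*e13
Rotation angle theta = 2 * 64 = 128 degrees in the e13 plane (e1 -> e3).
The component perpendicular to the plane (e2) is invariant: v'_2 = v2 = -2.00
cos(128deg) = -0.6157, sin(128deg) = 0.7880
v'_1 = v1*cos(theta) - v3*sin(theta) = 4*(-0.6157) - (-1)*0.7880 = -1.67
v'_3 = v1*sin(theta) + v3*cos(theta) = 4*0.7880 + (-1)*(-0.6157) = 3.77
v' = -1.67*e1 - 2.00*e2 + 3.77*e3


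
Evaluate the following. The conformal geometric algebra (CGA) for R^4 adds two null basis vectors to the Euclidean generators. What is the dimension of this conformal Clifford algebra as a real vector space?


The conformal model of R^4 uses Cl(5,1): the 4 Euclidean generators plus two extra orthogonal generators e+ (e+^2 = +1) and e- (e-^2 = -1), from which the null vectors e0, einf are built.
Number of generators m = 4 + 2 = 6.
dim Cl(p,q) = 2^m = 2^6 = 64


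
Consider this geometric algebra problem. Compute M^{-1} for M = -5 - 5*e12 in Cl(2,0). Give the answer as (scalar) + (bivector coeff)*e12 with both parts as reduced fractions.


M = -5 - 5*e12, where e12^2 = -1.
Since M commutes with its reverse ~M = a - b*e12, M * ~M = a^2 - b^2*e12^2 = a^2 + b^2.
So M^{-1} = ~M / (a^2 + b^2) = (a - b*e12)/(a^2 + b^2).
a^2 + b^2 = 25 + 25 = 50
Scalar part = -5/50 = -1/10
Bivector coeff = 5/50 = 1/10
M^{-1} = -1/10 + 1/10*e12


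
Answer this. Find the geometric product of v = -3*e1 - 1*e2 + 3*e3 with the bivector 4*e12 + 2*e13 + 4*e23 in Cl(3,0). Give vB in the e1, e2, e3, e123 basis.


vB has grade-1 (vector) and grade-3 (trivector) parts: vB = (v _| B) + (v ^ B).
Vector part <vB>_1:
  e1: -v2*b12 - v3*b13 = -(-1)*(4) - (3)*(2) = -2
  e2: v1*b12 - v3*b23 = (-3)*(4) - (3)*(4) = -24
  e3: v1*b13 + v2*b23 = (-3)*(2) + (-1)*(4) = -10
Trivector part <vB>_3:
  e123: v1*b23 - v2*b13 + v3*b12 = (-3)*(4) - (-1)*(2) + (3)*(4) = 2
vB = -2*e1 - 24*e2 - 10*e3 + 2*e123


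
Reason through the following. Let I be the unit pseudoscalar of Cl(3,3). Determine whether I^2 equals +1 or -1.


The pseudoscalar I = e1...e_n (product of all n generators) of Cl(p,q) satisfies I^2 = (-1)^(q + n(n-1)/2).
p = 3, q = 3, n = p + q = 6
n(n-1)/2 = 6 * 5 / 2 = 15
Exponent = q + n(n-1)/2 = 3 + 15 = 18
I^2 = (-1)^18 = +1


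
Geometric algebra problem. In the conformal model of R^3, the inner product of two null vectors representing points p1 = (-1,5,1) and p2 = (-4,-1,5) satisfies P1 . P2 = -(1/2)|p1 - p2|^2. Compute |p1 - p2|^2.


p1 - p2 = (3, 6, -4)
|p1 - p2|^2 = 3^2 + 6^2 + (-4)^2
= 9 + 36 + 16
= 61


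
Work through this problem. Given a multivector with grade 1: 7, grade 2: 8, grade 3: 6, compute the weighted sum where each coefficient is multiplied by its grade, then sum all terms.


Grade-weighted sum = sum of grade_k * coefficient_k
1*7 = 7
2*8 = 16
3*6 = 18
Total = 7 + 16 + 18 = 41


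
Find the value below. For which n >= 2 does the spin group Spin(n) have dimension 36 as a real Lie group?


dim Spin(n) = dim so(n) = n(n-1)/2.
Solve n(n-1)/2 = 36, i.e. n^2 - n - 72 = 0.
Discriminant = 1 + 8*36 = 289
n = (1 + sqrt(289))/2 = (1 + 17)/2 = 9


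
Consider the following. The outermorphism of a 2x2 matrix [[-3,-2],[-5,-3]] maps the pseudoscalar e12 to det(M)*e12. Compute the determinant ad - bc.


The outermorphism of a linear map f sends e1^e2 to f(e1)^f(e2).
f(e1) = -3*e1 - 5*e2
f(e2) = -2*e1 - 3*e2
f(e1) ^ f(e2) = (-3*e1 - 5*e2) ^ (-2*e1 - 3*e2)
= (-3)*(-3)*e12 + (-5)*(-2)*e21
= (9 - 10)*e12
= -1*e12
Coefficient = -1


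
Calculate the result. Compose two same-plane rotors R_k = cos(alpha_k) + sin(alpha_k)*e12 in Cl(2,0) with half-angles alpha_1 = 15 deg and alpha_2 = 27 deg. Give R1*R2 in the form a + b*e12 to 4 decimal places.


Same-plane rotors commute and their half-angles add:
R1*R2 = cos(a1 + a2) + sin(a1 + a2)*e12.
a1 + a2 = 15 + 27 = 42 deg
cos(42 deg) = 0.7431
sin(42 deg) = 0.6691
R1*R2 = 0.7431 + 0.6691*e12


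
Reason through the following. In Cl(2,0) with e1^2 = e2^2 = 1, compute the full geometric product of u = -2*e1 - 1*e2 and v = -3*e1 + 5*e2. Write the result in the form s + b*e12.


Expand: (-2*e1 - 1*e2)(-3*e1 + 5*e2)
= (-2)*(-3)*e1e1 + (-2)*5*e1e2 + (-1)*(-3)*e2e1 + (-1)*5*e2e2
Using e1^2 = e2^2 = 1, e2e1 = -e1e2:
Scalar part s = (-2)*(-3) + (-1)*5 = 6 + (-5) = 1
Bivector part b = (-2)*5 - (-1)*(-3) = -10 - 3 = -13
uv = 1 - 13*e12


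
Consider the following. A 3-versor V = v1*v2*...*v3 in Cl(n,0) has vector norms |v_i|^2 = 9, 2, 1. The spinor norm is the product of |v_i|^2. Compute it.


Spinor norm N(V) = |v1|^2 * |v2|^2 * ... * |v3|^2
= 9 * 2 * 1
Running product: 9, 18, 18
N(V) = 18


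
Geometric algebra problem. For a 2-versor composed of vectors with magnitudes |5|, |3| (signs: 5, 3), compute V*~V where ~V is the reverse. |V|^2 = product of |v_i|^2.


Each vector v_i has |v_i|^2 = s_i^2
Squared scales: 5^2 = 25, 3^2 = 9
|V|^2 = 25 * 9
= 225


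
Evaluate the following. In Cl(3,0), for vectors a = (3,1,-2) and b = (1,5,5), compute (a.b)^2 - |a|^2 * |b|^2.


a . b = 3*1 + 1*5 + (-2)*5
= 3 + 5 + (-10) = -2
|a|^2 = 3^2 + 1^2 + (-2)^2 = 14
|b|^2 = 1^2 + 5^2 + 5^2 = 51
(a.b)^2 = (-2)^2 = 4
|a|^2 * |b|^2 = 14 * 51 = 714
Result = 4 - 714 = -710


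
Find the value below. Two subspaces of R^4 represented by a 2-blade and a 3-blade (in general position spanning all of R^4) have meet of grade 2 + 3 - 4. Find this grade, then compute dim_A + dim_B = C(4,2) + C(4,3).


Meet grade = grade(A) + grade(B) - n
= 2 + 3 - 4 = 1
C(4,2) = 6
C(4,3) = 4
dim_A + dim_B = 6 + 4 = 10


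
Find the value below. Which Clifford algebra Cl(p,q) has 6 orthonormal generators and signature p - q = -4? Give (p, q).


We need p + q = 6 and p - q = -4.
Adding: 2p = 6 + (-4) = 2, so p = 1.
Then q = 6 - 1 = 5.
(p, q) = (1, 5)


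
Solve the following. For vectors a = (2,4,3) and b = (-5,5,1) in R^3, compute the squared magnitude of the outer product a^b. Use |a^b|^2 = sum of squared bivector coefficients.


a wedge b = (a1*b2 - a2*b1)*e12 + (a1*b3 - a3*b1)*e13 + (a2*b3 - a3*b2)*e23
e12 coeff: 2*5 - 4*(-5) = 10 - (-20) = 30
e13 coeff: 2*1 - 3*(-5) = 2 - (-15) = 17
e23 coeff: 4*1 - 3*5 = 4 - 15 = -11
|a wedge b|^2 = 30^2 + 17^2 + (-11)^2
= 900 + 289 + 121
= 1310


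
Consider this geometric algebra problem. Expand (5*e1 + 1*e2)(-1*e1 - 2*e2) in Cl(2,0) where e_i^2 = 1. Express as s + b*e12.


Expand: (5*e1 + 1*e2)(-1*e1 - 2*e2)
= 5*(-1)*e1e1 + 5*(-2)*e1e2 + 1*(-1)*e2e1 + 1*(-2)*e2e2
Using e1^2 = e2^2 = 1, e2e1 = -e1e2:
Scalar part s = 5*(-1) + 1*(-2) = -5 + (-2) = -7
Bivector part b = 5*(-2) - 1*(-1) = -10 - (-1) = -9
uv = -7 - 9*e12


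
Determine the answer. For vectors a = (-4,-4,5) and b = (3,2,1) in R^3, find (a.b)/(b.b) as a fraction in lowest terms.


Projection coefficient = (a . b) / (b . b)
a . b = (-4)*3 + (-4)*2 + 5*1
= -12 + (-8) + 5 = -15
b . b = 3^2 + 2^2 + 1^2
= 9 + 4 + 1 = 14
Coefficient = -15/14
In lowest terms: -15/14


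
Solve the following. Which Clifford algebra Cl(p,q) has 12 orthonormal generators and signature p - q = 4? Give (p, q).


We need p + q = 12 and p - q = 4.
Adding: 2p = 12 + 4 = 16, so p = 8.
Then q = 12 - 8 = 4.
(p, q) = (8, 4)


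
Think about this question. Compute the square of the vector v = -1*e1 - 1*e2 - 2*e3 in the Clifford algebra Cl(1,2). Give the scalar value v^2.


v^2 = sum of c_i^2 * e_i^2
Positive signature terms (e_i^2 = +1): (-1)^2 = 1
Negative signature terms (e_j^2 = -1): (-1)^2 + (-2)^2 = 5
v^2 = 1 - 5 = -4


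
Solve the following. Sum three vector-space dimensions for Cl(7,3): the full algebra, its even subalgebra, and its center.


n = 7 + 3 = 10
Total dim = 2^10 = 1024
Even subalgebra dim = 2^9 = 512
n is even, so center dim = 1
Sum = 1024 + 512 + 1 = 1537


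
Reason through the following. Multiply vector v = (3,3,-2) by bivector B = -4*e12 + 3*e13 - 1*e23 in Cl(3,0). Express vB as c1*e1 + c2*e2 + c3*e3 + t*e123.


vB has grade-1 (vector) and grade-3 (trivector) parts: vB = (v _| B) + (v ^ B).
Vector part <vB>_1:
  e1: -v2*b12 - v3*b13 = -(3)*(-4) - (-2)*(3) = 18
  e2: v1*b12 - v3*b23 = (3)*(-4) - (-2)*(-1) = -14
  e3: v1*b13 + v2*b23 = (3)*(3) + (3)*(-1) = 6
Trivector part <vB>_3:
  e123: v1*b23 - v2*b13 + v3*b12 = (3)*(-1) - (3)*(3) + (-2)*(-4) = -4
vB = 18*e1 - 14*e2 + 6*e3 - 4*e123


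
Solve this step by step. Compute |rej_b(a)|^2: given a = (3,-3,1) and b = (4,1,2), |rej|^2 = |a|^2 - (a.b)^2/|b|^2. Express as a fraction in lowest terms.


|a|^2 = 3^2 + (-3)^2 + 1^2 = 19
|b|^2 = 4^2 + 1^2 + 2^2 = 21
a . b = 3*4 + (-3)*1 + 1*2 = 11
(a.b)^2 = 11^2 = 121
|rej|^2 = 19 - 121/21
= (399 - 121)/21
= 278/21
In lowest terms: 278/21


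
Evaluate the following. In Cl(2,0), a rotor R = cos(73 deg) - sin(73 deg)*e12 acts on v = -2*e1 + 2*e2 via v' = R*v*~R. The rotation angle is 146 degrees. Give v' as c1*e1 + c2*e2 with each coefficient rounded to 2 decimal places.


Rotor R = cos(73deg) - sin(73deg)*e12
Rotation angle theta = 2 * 73 = 146 degrees
v' = R*v*~R rotates v by theta.
cos(146deg) = -0.8290, sin(146deg) = 0.5592
v'_1 = -2*cos(146deg) - 2*sin(146deg)
= -2*(-0.8290) - 2*0.5592
= 0.54
v'_2 = -2*sin(146deg) + 2*cos(146deg)
= -2*0.5592 + 2*(-0.8290)
= -2.78
v' = 0.54*e1 - 2.78*e2


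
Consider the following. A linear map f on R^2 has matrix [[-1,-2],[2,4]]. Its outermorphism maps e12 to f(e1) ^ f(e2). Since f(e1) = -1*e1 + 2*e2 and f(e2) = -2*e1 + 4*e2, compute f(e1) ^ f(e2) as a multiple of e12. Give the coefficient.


The outermorphism of a linear map f sends e1^e2 to f(e1)^f(e2).
f(e1) = -1*e1 + 2*e2
f(e2) = -2*e1 + 4*e2
f(e1) ^ f(e2) = (-1*e1 + 2*e2) ^ (-2*e1 + 4*e2)
= (-1)*4*e12 + 2*(-2)*e21
= (-4 - (-4))*e12
= 0*e12
Coefficient = 0


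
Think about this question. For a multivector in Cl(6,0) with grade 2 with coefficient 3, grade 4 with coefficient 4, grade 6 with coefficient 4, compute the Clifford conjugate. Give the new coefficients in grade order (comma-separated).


Clifford conjugate sign for grade k: (-1)^(k(k+1)/2)
Grade 2: (-1)^(2*3/2) = (-1)^3 = -1, coeff 3 -> -3
Grade 4: (-1)^(4*5/2) = (-1)^10 = 1, coeff 4 -> 4
Grade 6: (-1)^(6*7/2) = (-1)^21 = -1, coeff 4 -> -4
Conjugated coefficients: -3, 4, -4


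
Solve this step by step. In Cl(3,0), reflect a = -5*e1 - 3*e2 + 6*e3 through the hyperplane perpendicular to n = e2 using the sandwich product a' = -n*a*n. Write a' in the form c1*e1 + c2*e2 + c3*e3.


Reflection formula: a' = -n*a*n, with n = e2 (unit vector, n^2 = 1).
For reflection through hyperplane perp to e2:
The component along e2 flips sign, others stay.
a = (-5, -3, 6)
a' = (-5, 3, 6)
a' = -5*e1 + 3*e2 + 6*e3


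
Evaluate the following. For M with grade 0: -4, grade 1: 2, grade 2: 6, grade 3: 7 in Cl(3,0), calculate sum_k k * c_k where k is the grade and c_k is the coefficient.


Grade-weighted sum = sum of grade_k * coefficient_k
0*(-4) = 0
1*2 = 2
2*6 = 12
3*7 = 21
Total = 0 + 2 + 12 + 21 = 35


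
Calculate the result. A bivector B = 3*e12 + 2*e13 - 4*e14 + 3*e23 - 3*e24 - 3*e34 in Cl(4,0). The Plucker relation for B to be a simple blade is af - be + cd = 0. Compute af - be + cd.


Plucker relation: af - be + cd
a*f = 3*(-3) = -9
b*e = 2*(-3) = -6
c*d = (-4)*3 = -12
af - be + cd = -9 - (-6) + (-12)
= -15


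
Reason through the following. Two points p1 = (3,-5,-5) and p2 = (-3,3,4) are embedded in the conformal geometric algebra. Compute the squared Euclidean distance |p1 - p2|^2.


p1 - p2 = (6, -8, -9)
|p1 - p2|^2 = 6^2 + (-8)^2 + (-9)^2
= 36 + 64 + 81
= 181


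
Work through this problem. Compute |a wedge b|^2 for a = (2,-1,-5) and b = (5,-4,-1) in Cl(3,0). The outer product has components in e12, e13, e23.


a wedge b = (a1*b2 - a2*b1)*e12 + (a1*b3 - a3*b1)*e13 + (a2*b3 - a3*b2)*e23
e12 coeff: 2*(-4) - (-1)*5 = -8 - (-5) = -3
e13 coeff: 2*(-1) - (-5)*5 = -2 - (-25) = 23
e23 coeff: (-1)*(-1) - (-5)*(-4) = 1 - 20 = -19
|a wedge b|^2 = (-3)^2 + 23^2 + (-19)^2
= 9 + 529 + 361
= 899


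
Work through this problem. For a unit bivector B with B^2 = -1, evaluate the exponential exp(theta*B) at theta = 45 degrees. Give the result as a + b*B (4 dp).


For a unit bivector B with B^2 = -1, the exponential series gives
e^(theta*B) = cos(theta) + sin(theta)*B (the GA analogue of Euler's formula).
theta = 45 degrees = 0.785398 rad
cos(45 deg) = 0.7071
sin(45 deg) = 0.7071
exp(theta*B) = 0.7071 + 0.7071*B


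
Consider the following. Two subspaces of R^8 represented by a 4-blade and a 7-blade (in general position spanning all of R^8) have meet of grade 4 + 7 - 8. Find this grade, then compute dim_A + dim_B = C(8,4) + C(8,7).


Meet grade = grade(A) + grade(B) - n
= 4 + 7 - 8 = 3
C(8,4) = 70
C(8,7) = 8
dim_A + dim_B = 70 + 8 = 78


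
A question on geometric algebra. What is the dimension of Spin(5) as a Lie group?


Spin(n) double-covers SO(n); both have Lie algebra so(n) of dimension n(n-1)/2.
n = 5
n(n-1) = 5 * 4 = 20
dim Spin(5) = 20/2 = 10


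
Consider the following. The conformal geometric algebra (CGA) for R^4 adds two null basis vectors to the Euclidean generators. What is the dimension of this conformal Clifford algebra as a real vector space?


The conformal model of R^4 uses Cl(5,1): the 4 Euclidean generators plus two extra orthogonal generators e+ (e+^2 = +1) and e- (e-^2 = -1), from which the null vectors e0, einf are built.
Number of generators m = 4 + 2 = 6.
dim Cl(p,q) = 2^m = 2^6 = 64


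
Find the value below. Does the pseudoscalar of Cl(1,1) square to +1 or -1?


The pseudoscalar I = e1...e_n (product of all n generators) of Cl(p,q) satisfies I^2 = (-1)^(q + n(n-1)/2).
p = 1, q = 1, n = p + q = 2
n(n-1)/2 = 2 * 1 / 2 = 1
Exponent = q + n(n-1)/2 = 1 + 1 = 2
I^2 = (-1)^2 = +1


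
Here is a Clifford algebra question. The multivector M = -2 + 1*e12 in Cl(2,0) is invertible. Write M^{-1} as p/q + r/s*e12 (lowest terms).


M = -2 + 1*e12, where e12^2 = -1.
Since M commutes with its reverse ~M = a - b*e12, M * ~M = a^2 - b^2*e12^2 = a^2 + b^2.
So M^{-1} = ~M / (a^2 + b^2) = (a - b*e12)/(a^2 + b^2).
a^2 + b^2 = 4 + 1 = 5
Scalar part = -2/5 = -2/5
Bivector coeff = -1/5 = -1/5
M^{-1} = -2/5 - 1/5*e12


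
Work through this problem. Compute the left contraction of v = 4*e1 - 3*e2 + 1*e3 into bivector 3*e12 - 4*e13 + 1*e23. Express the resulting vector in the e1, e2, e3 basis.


Left contraction v _| B = <vB>_1 (grade-1 part of the geometric product vB).
Using e1_|e12 = e2, e2_|e12 = -e1, e1_|e13 = e3, e3_|e13 = -e1, e2_|e23 = e3, e3_|e23 = -e2:
e1 coeff: -v2*b12 - v3*b13 = -(-3)*(3) - (1)*(-4) = 13
e2 coeff: v1*b12 - v3*b23 = (4)*(3) - (1)*(1) = 11
e3 coeff: v1*b13 + v2*b23 = (4)*(-4) + (-3)*(1) = -19
v _| B = 13*e1 + 11*e2 - 19*e3


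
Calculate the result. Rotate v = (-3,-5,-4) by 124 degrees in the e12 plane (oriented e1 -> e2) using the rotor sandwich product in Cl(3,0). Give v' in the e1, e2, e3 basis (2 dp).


Rotor R = cos(62deg) - sin(62deg)*e12
Rotation angle theta = 2 * 62 = 124 degrees in the e12 plane (e1 -> e2).
The component perpendicular to the plane (e3) is invariant: v'_3 = v3 = -4.00
cos(124deg) = -0.5592, sin(124deg) = 0.8290
v'_1 = v1*cos(theta) - v2*sin(theta) = -3*(-0.5592) - (-5)*0.8290 = 5.82
v'_2 = v1*sin(theta) + v2*cos(theta) = -3*0.8290 + (-5)*(-0.5592) = 0.31
v' = 5.82*e1 + 0.31*e2 - 4.00*e3


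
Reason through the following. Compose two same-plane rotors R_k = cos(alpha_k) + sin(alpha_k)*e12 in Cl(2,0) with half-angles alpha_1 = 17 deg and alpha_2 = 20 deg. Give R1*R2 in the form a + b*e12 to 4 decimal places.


Same-plane rotors commute and their half-angles add:
R1*R2 = cos(a1 + a2) + sin(a1 + a2)*e12.
a1 + a2 = 17 + 20 = 37 deg
cos(37 deg) = 0.7986
sin(37 deg) = 0.6018
R1*R2 = 0.7986 + 0.6018*e12


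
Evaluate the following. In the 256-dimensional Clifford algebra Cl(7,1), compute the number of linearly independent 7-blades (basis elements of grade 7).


Number of grade-k basis blades in Cl(p,q) with n = p + q is C(n, k).
n = 7 + 1 = 8
C(8, 7) = 8! / (7! * 1!)
= 40320 / (5040 * 1)
= 8


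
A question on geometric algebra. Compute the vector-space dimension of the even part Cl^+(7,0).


Even subalgebra dimension = 2^(n-1)
n = 7 + 0 = 7
2^(7 - 1) = 2^6 = 64
Verification: sum of C(7,k) for even k = 1 + 21 + 35 + 7 = 64
Result = 64


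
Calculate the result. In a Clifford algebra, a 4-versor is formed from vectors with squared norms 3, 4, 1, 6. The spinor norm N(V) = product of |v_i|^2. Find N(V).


Spinor norm N(V) = |v1|^2 * |v2|^2 * ... * |v4|^2
= 3 * 4 * 1 * 6
Running product: 3, 12, 12, 72
N(V) = 72


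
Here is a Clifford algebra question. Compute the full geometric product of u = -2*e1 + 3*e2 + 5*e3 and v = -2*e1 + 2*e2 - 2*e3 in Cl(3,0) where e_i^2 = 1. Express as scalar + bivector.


In Cl(3,0): e_i^2 = 1, e_ie_j = -e_je_i for i != j.
Scalar part = u . v = (-2)*(-2) + 3*2 + 5*(-2)
= 4 + 6 + (-10) = 0
e12 coeff = (-2)*2 - 3*(-2) = -4 - (-6) = 2
e13 coeff = (-2)*(-2) - 5*(-2) = 4 - (-10) = 14
e23 coeff = 3*(-2) - 5*2 = -6 - 10 = -16
uv = 0 + 2*e12 + 14*e13 - 16*e23


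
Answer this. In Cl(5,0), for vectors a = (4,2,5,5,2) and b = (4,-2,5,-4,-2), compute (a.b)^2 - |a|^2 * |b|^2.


a . b = 4*4 + 2*(-2) + 5*5 + 5*(-4) + 2*(-2)
= 16 + (-4) + 25 + (-20) + (-4) = 13
|a|^2 = 4^2 + 2^2 + 5^2 + 5^2 + 2^2 = 74
|b|^2 = 4^2 + (-2)^2 + 5^2 + (-4)^2 + (-2)^2 = 65
(a.b)^2 = 13^2 = 169
|a|^2 * |b|^2 = 74 * 65 = 4810
Result = 169 - 4810 = -4641


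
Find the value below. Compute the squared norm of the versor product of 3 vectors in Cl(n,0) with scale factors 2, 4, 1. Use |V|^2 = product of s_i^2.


Each vector v_i has |v_i|^2 = s_i^2
Squared scales: 2^2 = 4, 4^2 = 16, 1^2 = 1
|V|^2 = 4 * 16 * 1
= 64


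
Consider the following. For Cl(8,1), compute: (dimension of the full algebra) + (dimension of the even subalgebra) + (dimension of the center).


n = 8 + 1 = 9
Total dim = 2^9 = 512
Even subalgebra dim = 2^8 = 256
n is odd, so center dim = 2
Sum = 512 + 256 + 2 = 770


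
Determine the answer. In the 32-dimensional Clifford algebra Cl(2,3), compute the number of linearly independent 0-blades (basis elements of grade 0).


Number of grade-k basis blades in Cl(p,q) with n = p + q is C(n, k).
n = 2 + 3 = 5
C(5, 0) = 5! / (0! * 5!)
= 120 / (1 * 120)
= 1


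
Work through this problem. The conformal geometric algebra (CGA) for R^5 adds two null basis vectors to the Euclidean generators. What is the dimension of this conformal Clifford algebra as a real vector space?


The conformal model of R^5 uses Cl(6,1): the 5 Euclidean generators plus two extra orthogonal generators e+ (e+^2 = +1) and e- (e-^2 = -1), from which the null vectors e0, einf are built.
Number of generators m = 5 + 2 = 7.
dim Cl(p,q) = 2^m = 2^7 = 128


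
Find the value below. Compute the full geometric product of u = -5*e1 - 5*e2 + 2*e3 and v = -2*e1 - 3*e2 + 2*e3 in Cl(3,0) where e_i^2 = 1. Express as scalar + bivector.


In Cl(3,0): e_i^2 = 1, e_ie_j = -e_je_i for i != j.
Scalar part = u . v = (-5)*(-2) + (-5)*(-3) + 2*2
= 10 + 15 + 4 = 29
e12 coeff = (-5)*(-3) - (-5)*(-2) = 15 - 10 = 5
e13 coeff = (-5)*2 - 2*(-2) = -10 - (-4) = -6
e23 coeff = (-5)*2 - 2*(-3) = -10 - (-6) = -4
uv = 29 + 5*e12 - 6*e13 - 4*e23


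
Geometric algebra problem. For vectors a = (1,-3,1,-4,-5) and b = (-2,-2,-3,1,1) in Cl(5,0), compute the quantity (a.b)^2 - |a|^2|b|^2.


a . b = 1*(-2) + (-3)*(-2) + 1*(-3) + (-4)*1 + (-5)*1
= -2 + 6 + (-3) + (-4) + (-5) = -8
|a|^2 = 1^2 + (-3)^2 + 1^2 + (-4)^2 + (-5)^2 = 52
|b|^2 = (-2)^2 + (-2)^2 + (-3)^2 + 1^2 + 1^2 = 19
(a.b)^2 = (-8)^2 = 64
|a|^2 * |b|^2 = 52 * 19 = 988
Result = 64 - 988 = -924


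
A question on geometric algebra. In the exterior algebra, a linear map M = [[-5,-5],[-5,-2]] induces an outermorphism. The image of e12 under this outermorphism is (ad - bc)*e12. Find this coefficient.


The outermorphism of a linear map f sends e1^e2 to f(e1)^f(e2).
f(e1) = -5*e1 - 5*e2
f(e2) = -5*e1 - 2*e2
f(e1) ^ f(e2) = (-5*e1 - 5*e2) ^ (-5*e1 - 2*e2)
= (-5)*(-2)*e12 + (-5)*(-5)*e21
= (10 - 25)*e12
= -15*e12
Coefficient = -15


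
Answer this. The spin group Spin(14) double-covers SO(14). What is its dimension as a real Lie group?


Spin(n) double-covers SO(n); both have Lie algebra so(n) of dimension n(n-1)/2.
n = 14
n(n-1) = 14 * 13 = 182
dim Spin(14) = 182/2 = 91


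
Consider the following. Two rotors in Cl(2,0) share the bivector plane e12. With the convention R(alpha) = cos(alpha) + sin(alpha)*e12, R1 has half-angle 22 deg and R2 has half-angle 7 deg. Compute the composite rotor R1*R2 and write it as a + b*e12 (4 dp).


Same-plane rotors commute and their half-angles add:
R1*R2 = cos(a1 + a2) + sin(a1 + a2)*e12.
a1 + a2 = 22 + 7 = 29 deg
cos(29 deg) = 0.8746
sin(29 deg) = 0.4848
R1*R2 = 0.8746 + 0.4848*e12


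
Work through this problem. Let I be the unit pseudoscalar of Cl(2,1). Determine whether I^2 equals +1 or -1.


The pseudoscalar I = e1...e_n (product of all n generators) of Cl(p,q) satisfies I^2 = (-1)^(q + n(n-1)/2).
p = 2, q = 1, n = p + q = 3
n(n-1)/2 = 3 * 2 / 2 = 3
Exponent = q + n(n-1)/2 = 1 + 3 = 4
I^2 = (-1)^4 = +1


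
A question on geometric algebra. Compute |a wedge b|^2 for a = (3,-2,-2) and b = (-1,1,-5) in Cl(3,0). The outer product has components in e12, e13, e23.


a wedge b = (a1*b2 - a2*b1)*e12 + (a1*b3 - a3*b1)*e13 + (a2*b3 - a3*b2)*e23
e12 coeff: 3*1 - (-2)*(-1) = 3 - 2 = 1
e13 coeff: 3*(-5) - (-2)*(-1) = -15 - 2 = -17
e23 coeff: (-2)*(-5) - (-2)*1 = 10 - (-2) = 12
|a wedge b|^2 = 1^2 + (-17)^2 + 12^2
= 1 + 289 + 144
= 434


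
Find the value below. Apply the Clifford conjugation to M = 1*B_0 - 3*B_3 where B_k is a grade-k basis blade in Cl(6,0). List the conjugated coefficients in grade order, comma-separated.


Clifford conjugate sign for grade k: (-1)^(k(k+1)/2)
Grade 0: (-1)^(0*1/2) = (-1)^0 = 1, coeff 1 -> 1
Grade 3: (-1)^(3*4/2) = (-1)^6 = 1, coeff -3 -> -3
Conjugated coefficients: 1, -3


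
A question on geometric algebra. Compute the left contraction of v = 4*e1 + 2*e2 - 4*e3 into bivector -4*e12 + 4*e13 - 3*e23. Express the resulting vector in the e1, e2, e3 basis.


Left contraction v _| B = <vB>_1 (grade-1 part of the geometric product vB).
Using e1_|e12 = e2, e2_|e12 = -e1, e1_|e13 = e3, e3_|e13 = -e1, e2_|e23 = e3, e3_|e23 = -e2:
e1 coeff: -v2*b12 - v3*b13 = -(2)*(-4) - (-4)*(4) = 24
e2 coeff: v1*b12 - v3*b23 = (4)*(-4) - (-4)*(-3) = -28
e3 coeff: v1*b13 + v2*b23 = (4)*(4) + (2)*(-3) = 10
v _| B = 24*e1 - 28*e2 + 10*e3


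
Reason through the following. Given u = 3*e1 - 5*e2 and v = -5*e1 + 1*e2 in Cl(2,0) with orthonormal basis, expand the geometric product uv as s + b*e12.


Expand: (3*e1 - 5*e2)(-5*e1 + 1*e2)
= 3*(-5)*e1e1 + 3*1*e1e2 + (-5)*(-5)*e2e1 + (-5)*1*e2e2
Using e1^2 = e2^2 = 1, e2e1 = -e1e2:
Scalar part s = 3*(-5) + (-5)*1 = -15 + (-5) = -20
Bivector part b = 3*1 - (-5)*(-5) = 3 - 25 = -22
uv = -20 - 22*e12


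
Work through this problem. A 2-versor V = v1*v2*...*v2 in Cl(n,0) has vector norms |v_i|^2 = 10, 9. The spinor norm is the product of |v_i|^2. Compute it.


Spinor norm N(V) = |v1|^2 * |v2|^2 * ... * |v2|^2
= 10 * 9
Running product: 10, 90
N(V) = 90


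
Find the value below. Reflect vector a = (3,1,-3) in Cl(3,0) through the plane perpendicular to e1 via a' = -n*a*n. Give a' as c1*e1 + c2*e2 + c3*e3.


Reflection formula: a' = -n*a*n, with n = e1 (unit vector, n^2 = 1).
For reflection through hyperplane perp to e1:
The component along e1 flips sign, others stay.
a = (3, 1, -3)
a' = (-3, 1, -3)
a' = -3*e1 + 1*e2 - 3*e3


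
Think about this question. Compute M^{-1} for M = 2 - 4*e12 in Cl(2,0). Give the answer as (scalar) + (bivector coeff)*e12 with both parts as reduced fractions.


M = 2 - 4*e12, where e12^2 = -1.
Since M commutes with its reverse ~M = a - b*e12, M * ~M = a^2 - b^2*e12^2 = a^2 + b^2.
So M^{-1} = ~M / (a^2 + b^2) = (a - b*e12)/(a^2 + b^2).
a^2 + b^2 = 4 + 16 = 20
Scalar part = 2/20 = 1/10
Bivector coeff = 4/20 = 1/5
M^{-1} = 1/10 + 1/5*e12


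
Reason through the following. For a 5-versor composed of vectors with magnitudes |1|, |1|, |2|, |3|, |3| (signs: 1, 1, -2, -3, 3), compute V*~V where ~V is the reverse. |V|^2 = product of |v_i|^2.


Each vector v_i has |v_i|^2 = s_i^2
Squared scales: 1^2 = 1, 1^2 = 1, (-2)^2 = 4, (-3)^2 = 9, 3^2 = 9
|V|^2 = 1 * 1 * 4 * 9 * 9
= 324


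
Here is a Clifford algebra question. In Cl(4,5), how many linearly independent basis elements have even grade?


Even subalgebra dimension = 2^(n-1)
n = 4 + 5 = 9
2^(9 - 1) = 2^8 = 256
Verification: sum of C(9,k) for even k = 1 + 36 + 126 + 84 + 9 = 256
Result = 256


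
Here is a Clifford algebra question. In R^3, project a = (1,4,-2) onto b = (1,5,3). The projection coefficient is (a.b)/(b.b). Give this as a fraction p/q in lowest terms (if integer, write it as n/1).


Projection coefficient = (a . b) / (b . b)
a . b = 1*1 + 4*5 + (-2)*3
= 1 + 20 + (-6) = 15
b . b = 1^2 + 5^2 + 3^2
= 1 + 25 + 9 = 35
Coefficient = 15/35
In lowest terms: 3/7


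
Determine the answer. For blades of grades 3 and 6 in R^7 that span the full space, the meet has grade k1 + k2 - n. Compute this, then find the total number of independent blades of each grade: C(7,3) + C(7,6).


Meet grade = grade(A) + grade(B) - n
= 3 + 6 - 7 = 2
C(7,3) = 35
C(7,6) = 7
dim_A + dim_B = 35 + 7 = 42


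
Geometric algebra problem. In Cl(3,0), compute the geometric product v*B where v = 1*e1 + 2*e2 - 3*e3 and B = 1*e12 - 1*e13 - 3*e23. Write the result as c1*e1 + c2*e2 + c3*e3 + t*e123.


vB has grade-1 (vector) and grade-3 (trivector) parts: vB = (v _| B) + (v ^ B).
Vector part <vB>_1:
  e1: -v2*b12 - v3*b13 = -(2)*(1) - (-3)*(-1) = -5
  e2: v1*b12 - v3*b23 = (1)*(1) - (-3)*(-3) = -8
  e3: v1*b13 + v2*b23 = (1)*(-1) + (2)*(-3) = -7
Trivector part <vB>_3:
  e123: v1*b23 - v2*b13 + v3*b12 = (1)*(-3) - (2)*(-1) + (-3)*(1) = -4
vB = -5*e1 - 8*e2 - 7*e3 - 4*e123


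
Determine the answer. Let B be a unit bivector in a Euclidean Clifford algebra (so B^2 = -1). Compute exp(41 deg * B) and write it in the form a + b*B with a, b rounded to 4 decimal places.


For a unit bivector B with B^2 = -1, the exponential series gives
e^(theta*B) = cos(theta) + sin(theta)*B (the GA analogue of Euler's formula).
theta = 41 degrees = 0.715585 rad
cos(41 deg) = 0.7547
sin(41 deg) = 0.6561
exp(theta*B) = 0.7547 + 0.6561*B


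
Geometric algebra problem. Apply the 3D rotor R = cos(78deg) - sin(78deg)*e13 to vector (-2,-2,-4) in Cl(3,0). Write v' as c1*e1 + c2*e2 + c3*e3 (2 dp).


Rotor R = cos(78deg) - sin(78deg)*e13
Rotation angle theta = 2 * 78 = 156 degrees in the e13 plane (e1 -> e3).
The component perpendicular to the plane (e2) is invariant: v'_2 = v2 = -2.00
cos(156deg) = -0.9135, sin(156deg) = 0.4067
v'_1 = v1*cos(theta) - v3*sin(theta) = -2*(-0.9135) - (-4)*0.4067 = 3.45
v'_3 = v1*sin(theta) + v3*cos(theta) = -2*0.4067 + (-4)*(-0.9135) = 2.84
v' = 3.45*e1 - 2.00*e2 + 2.84*e3


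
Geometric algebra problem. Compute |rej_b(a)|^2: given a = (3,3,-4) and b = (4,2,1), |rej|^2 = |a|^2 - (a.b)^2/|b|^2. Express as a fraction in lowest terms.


|a|^2 = 3^2 + 3^2 + (-4)^2 = 34
|b|^2 = 4^2 + 2^2 + 1^2 = 21
a . b = 3*4 + 3*2 + (-4)*1 = 14
(a.b)^2 = 14^2 = 196
|rej|^2 = 34 - 196/21
= (714 - 196)/21
= 518/21
In lowest terms: 74/3


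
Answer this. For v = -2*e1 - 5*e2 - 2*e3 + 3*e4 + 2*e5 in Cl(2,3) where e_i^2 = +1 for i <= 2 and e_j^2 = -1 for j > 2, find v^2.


v^2 = sum of c_i^2 * e_i^2
Positive signature terms (e_i^2 = +1): (-2)^2 + (-5)^2 = 29
Negative signature terms (e_j^2 = -1): (-2)^2 + 3^2 + 2^2 = 17
v^2 = 29 - 17 = 12


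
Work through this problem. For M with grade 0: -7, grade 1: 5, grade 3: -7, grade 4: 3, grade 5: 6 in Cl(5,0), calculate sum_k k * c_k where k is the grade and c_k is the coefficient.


Grade-weighted sum = sum of grade_k * coefficient_k
0*(-7) = 0
1*5 = 5
3*(-7) = -21
4*3 = 12
5*6 = 30
Total = 0 + 5 + (-21) + 12 + 30 = 26


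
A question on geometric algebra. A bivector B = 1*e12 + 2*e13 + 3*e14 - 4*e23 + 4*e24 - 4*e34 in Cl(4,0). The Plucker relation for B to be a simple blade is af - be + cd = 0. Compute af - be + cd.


Plucker relation: af - be + cd
a*f = 1*(-4) = -4
b*e = 2*4 = 8
c*d = 3*(-4) = -12
af - be + cd = -4 - 8 + (-12)
= -24


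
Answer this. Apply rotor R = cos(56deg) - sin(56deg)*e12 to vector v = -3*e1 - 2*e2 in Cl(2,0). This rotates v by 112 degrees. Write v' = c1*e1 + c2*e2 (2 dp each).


Rotor R = cos(56deg) - sin(56deg)*e12
Rotation angle theta = 2 * 56 = 112 degrees
v' = R*v*~R rotates v by theta.
cos(112deg) = -0.3746, sin(112deg) = 0.9272
v'_1 = -3*cos(112deg) - (-2)*sin(112deg)
= -3*(-0.3746) - (-2)*0.9272
= 2.98
v'_2 = -3*sin(112deg) + (-2)*cos(112deg)
= -3*0.9272 + (-2)*(-0.3746)
= -2.03
v' = 2.98*e1 - 2.03*e2


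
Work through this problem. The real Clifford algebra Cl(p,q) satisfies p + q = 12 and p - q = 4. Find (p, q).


We need p + q = 12 and p - q = 4.
Adding: 2p = 12 + 4 = 16, so p = 8.
Then q = 12 - 8 = 4.
(p, q) = (8, 4)


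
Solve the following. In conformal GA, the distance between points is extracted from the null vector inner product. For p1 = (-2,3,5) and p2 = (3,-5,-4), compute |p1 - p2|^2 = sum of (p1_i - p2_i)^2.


p1 - p2 = (-5, 8, 9)
|p1 - p2|^2 = (-5)^2 + 8^2 + 9^2
= 25 + 64 + 81
= 170


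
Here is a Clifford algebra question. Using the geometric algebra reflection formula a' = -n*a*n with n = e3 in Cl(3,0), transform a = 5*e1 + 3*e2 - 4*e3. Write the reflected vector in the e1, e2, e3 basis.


Reflection formula: a' = -n*a*n, with n = e3 (unit vector, n^2 = 1).
For reflection through hyperplane perp to e3:
The component along e3 flips sign, others stay.
a = (5, 3, -4)
a' = (5, 3, 4)
a' = 5*e1 + 3*e2 + 4*e3


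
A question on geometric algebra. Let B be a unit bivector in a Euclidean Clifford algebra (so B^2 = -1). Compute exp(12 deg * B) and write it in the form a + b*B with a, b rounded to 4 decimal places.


For a unit bivector B with B^2 = -1, the exponential series gives
e^(theta*B) = cos(theta) + sin(theta)*B (the GA analogue of Euler's formula).
theta = 12 degrees = 0.20944 rad
cos(12 deg) = 0.9781
sin(12 deg) = 0.2079
exp(theta*B) = 0.9781 + 0.2079*B


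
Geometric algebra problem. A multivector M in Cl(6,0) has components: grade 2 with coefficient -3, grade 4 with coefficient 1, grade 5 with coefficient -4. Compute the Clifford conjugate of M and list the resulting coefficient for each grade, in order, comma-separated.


Clifford conjugate sign for grade k: (-1)^(k(k+1)/2)
Grade 2: (-1)^(2*3/2) = (-1)^3 = -1, coeff -3 -> 3
Grade 4: (-1)^(4*5/2) = (-1)^10 = 1, coeff 1 -> 1
Grade 5: (-1)^(5*6/2) = (-1)^15 = -1, coeff -4 -> 4
Conjugated coefficients: 3, 1, 4


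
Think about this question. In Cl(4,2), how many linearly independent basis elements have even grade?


Even subalgebra dimension = 2^(n-1)
n = 4 + 2 = 6
2^(6 - 1) = 2^5 = 32
Verification: sum of C(6,k) for even k = 1 + 15 + 15 + 1 = 32
Result = 32


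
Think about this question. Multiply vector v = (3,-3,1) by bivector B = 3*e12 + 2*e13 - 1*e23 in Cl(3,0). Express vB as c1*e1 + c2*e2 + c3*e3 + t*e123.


vB has grade-1 (vector) and grade-3 (trivector) parts: vB = (v _| B) + (v ^ B).
Vector part <vB>_1:
  e1: -v2*b12 - v3*b13 = -(-3)*(3) - (1)*(2) = 7
  e2: v1*b12 - v3*b23 = (3)*(3) - (1)*(-1) = 10
  e3: v1*b13 + v2*b23 = (3)*(2) + (-3)*(-1) = 9
Trivector part <vB>_3:
  e123: v1*b23 - v2*b13 + v3*b12 = (3)*(-1) - (-3)*(2) + (1)*(3) = 6
vB = 7*e1 + 10*e2 + 9*e3 + 6*e123


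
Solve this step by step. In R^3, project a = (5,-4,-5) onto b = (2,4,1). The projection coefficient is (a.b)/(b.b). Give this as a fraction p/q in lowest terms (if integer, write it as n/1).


Projection coefficient = (a . b) / (b . b)
a . b = 5*2 + (-4)*4 + (-5)*1
= 10 + (-16) + (-5) = -11
b . b = 2^2 + 4^2 + 1^2
= 4 + 16 + 1 = 21
Coefficient = -11/21
In lowest terms: -11/21


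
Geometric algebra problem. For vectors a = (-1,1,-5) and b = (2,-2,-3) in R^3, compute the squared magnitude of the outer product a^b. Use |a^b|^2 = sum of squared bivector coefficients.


a wedge b = (a1*b2 - a2*b1)*e12 + (a1*b3 - a3*b1)*e13 + (a2*b3 - a3*b2)*e23
e12 coeff: (-1)*(-2) - 1*2 = 2 - 2 = 0
e13 coeff: (-1)*(-3) - (-5)*2 = 3 - (-10) = 13
e23 coeff: 1*(-3) - (-5)*(-2) = -3 - 10 = -13
|a wedge b|^2 = 0^2 + 13^2 + (-13)^2
= 0 + 169 + 169
= 338


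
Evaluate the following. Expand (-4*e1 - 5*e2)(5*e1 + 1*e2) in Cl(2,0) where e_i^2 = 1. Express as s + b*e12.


Expand: (-4*e1 - 5*e2)(5*e1 + 1*e2)
= (-4)*5*e1e1 + (-4)*1*e1e2 + (-5)*5*e2e1 + (-5)*1*e2e2
Using e1^2 = e2^2 = 1, e2e1 = -e1e2:
Scalar part s = (-4)*5 + (-5)*1 = -20 + (-5) = -25
Bivector part b = (-4)*1 - (-5)*5 = -4 - (-25) = 21
uv = -25 + 21*e12
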